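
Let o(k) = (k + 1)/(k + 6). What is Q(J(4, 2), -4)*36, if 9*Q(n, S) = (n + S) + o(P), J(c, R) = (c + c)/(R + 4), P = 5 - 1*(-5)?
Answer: -95/12 ≈ -7.9167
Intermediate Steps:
P = 10 (P = 5 + 5 = 10)
o(k) = (1 + k)/(6 + k)
J(c, R) = 2*c/(4 + R) (J(c, R) = (2*c)/(4 + R) = 2*c/(4 + R))
Q(n, S) = 11/144 + S/9 + n/9 (Q(n, S) = ((n + S) + (1 + 10)/(6 + 10))/9 = ((S + n) + 11/16)/9 = (11/16 + S + n)/9 = 11/144 + S/9 + n/9)
Q(J(4, 2), -4)*36 = (11/144 + (⅑)*(-4) + (2*4/(4 + 2))/9)*36 = (11/144 - 4/9 + (2*4/6)/9)*36 = (11/144 - 4/9 + (2*4*(⅙))/9)*36 = (11/144 - 4/9 + (⅑)*(4/3))*36 = (11/144 - 4/9 + 4/27)*36 = -95/432*36 = -95/12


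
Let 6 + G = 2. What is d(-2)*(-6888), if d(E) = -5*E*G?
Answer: 275520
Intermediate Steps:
G = -4 (G = -6 + 2 = -4)
d(E) = 20*E (d(E) = -5*E*(-4) = -(-20)*E = 20*E)
d(-2)*(-6888) = (20*(-2))*(-6888) = -40*(-6888) = 275520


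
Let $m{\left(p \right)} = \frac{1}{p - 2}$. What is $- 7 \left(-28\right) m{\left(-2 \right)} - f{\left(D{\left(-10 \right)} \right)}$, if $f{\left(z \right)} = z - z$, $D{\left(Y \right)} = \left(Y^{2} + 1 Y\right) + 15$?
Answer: $-49$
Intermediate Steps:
$m{\left(p \right)} = \frac{1}{-2 + p}$
$D{\left(Y \right)} = 15 + Y + Y^{2}$ ($D{\left(Y \right)} = \left(Y^{2} + Y\right) + 15 = \left(Y + Y^{2}\right) + 15 = 15 + Y + Y^{2}$)
$f{\left(z \right)} = 0$
$- 7 \left(-28\right) m{\left(-2 \right)} - f{\left(D{\left(-10 \right)} \right)} = - \frac{7 \left(-28\right)}{-2 - 2} - 0 = - \frac{-196}{-4} + 0 = - \frac{\left(-196\right) \left(-1\right)}{4} + 0 = \left(-1\right) 49 + 0 = -49 + 0 = -49$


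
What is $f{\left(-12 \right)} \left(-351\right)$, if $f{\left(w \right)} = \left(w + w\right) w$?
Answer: $-101088$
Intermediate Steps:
$f{\left(w \right)} = 2 w^{2}$ ($f{\left(w \right)} = 2 w w = 2 w^{2}$)
$f{\left(-12 \right)} \left(-351\right) = 2 \left(-12\right)^{2} \left(-351\right) = 2 \cdot 144 \left(-351\right) = 288 \left(-351\right) = -101088$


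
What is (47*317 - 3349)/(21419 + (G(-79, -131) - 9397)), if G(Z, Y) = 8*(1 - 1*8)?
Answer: 5775/5983 ≈ 0.96523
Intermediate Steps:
G(Z, Y) = -56 (G(Z, Y) = 8*(1 - 8) = 8*(-7) = -56)
(47*317 - 3349)/(21419 + (G(-79, -131) - 9397)) = (47*317 - 3349)/(21419 + (-56 - 9397)) = (14899 - 3349)/(21419 - 9453) = 11550/11966 = 11550*(1/11966) = 5775/5983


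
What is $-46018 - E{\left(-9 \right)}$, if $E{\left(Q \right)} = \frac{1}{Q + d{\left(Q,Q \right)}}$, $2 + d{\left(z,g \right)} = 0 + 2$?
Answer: $- \frac{414161}{9} \approx -46018.0$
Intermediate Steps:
$d{\left(z,g \right)} = 0$ ($d{\left(z,g \right)} = -2 + \left(0 + 2\right) = -2 + 2 = 0$)
$E{\left(Q \right)} = \frac{1}{Q}$ ($E{\left(Q \right)} = \frac{1}{Q + 0} = \frac{1}{Q}$)
$-46018 - E{\left(-9 \right)} = -46018 - \frac{1}{-9} = -46018 - - \frac{1}{9} = -46018 + \frac{1}{9} = - \frac{414161}{9}$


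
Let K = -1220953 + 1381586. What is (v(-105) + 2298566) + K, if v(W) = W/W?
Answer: 2459200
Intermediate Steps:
K = 160633
v(W) = 1
(v(-105) + 2298566) + K = (1 + 2298566) + 160633 = 2298567 + 160633 = 2459200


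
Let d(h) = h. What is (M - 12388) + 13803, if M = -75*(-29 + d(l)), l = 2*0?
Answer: 3590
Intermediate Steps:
l = 0
M = 2175 (M = -75*(-29 + 0) = -75*(-29) = 2175)
(M - 12388) + 13803 = (2175 - 12388) + 13803 = -10213 + 13803 = 3590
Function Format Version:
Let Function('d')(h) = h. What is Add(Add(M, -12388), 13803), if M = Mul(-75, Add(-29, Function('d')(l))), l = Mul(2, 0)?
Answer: 3590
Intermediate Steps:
l = 0
M = 2175 (M = Mul(-75, Add(-29, 0)) = Mul(-75, -29) = 2175)
Add(Add(M, -12388), 13803) = Add(Add(2175, -12388), 13803) = Add(-10213, 13803) = 3590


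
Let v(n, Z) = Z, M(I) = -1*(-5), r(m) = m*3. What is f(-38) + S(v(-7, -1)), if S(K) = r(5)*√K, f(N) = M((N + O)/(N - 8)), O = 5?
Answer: 5 + 15*I ≈ 5.0 + 15.0*I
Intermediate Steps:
r(m) = 3*m
M(I) = 5
f(N) = 5
S(K) = 15*√K (S(K) = (3*5)*√K = 15*√K)
f(-38) + S(v(-7, -1)) = 5 + 15*√(-1) = 5 + 15*I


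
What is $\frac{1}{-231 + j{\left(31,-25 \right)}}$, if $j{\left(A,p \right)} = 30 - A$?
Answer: $- \frac{1}{232} \approx -0.0043103$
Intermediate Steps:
$\frac{1}{-231 + j{\left(31,-25 \right)}} = \frac{1}{-231 + \left(30 - 31\right)} = \frac{1}{-231 - 1} = \frac{1}{-232} = - \frac{1}{232}$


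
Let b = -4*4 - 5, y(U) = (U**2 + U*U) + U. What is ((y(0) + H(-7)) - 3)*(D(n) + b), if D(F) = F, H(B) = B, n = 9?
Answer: 120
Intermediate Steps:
y(U) = U + 2*U**2 (y(U) = (U**2 + U**2) + U = 2*U**2 + U = U + 2*U**2)
b = -21 (b = -16 - 5 = -21)
((y(0) + H(-7)) - 3)*(D(n) + b) = ((0*(1 + 2*0) - 7) - 3)*(9 - 21) = ((0*(1 + 0) - 7) - 3)*(-12) = ((0*1 - 7) - 3)*(-12) = ((0 - 7) - 3)*(-12) = (-7 - 3)*(-12) = -10*(-12) = 120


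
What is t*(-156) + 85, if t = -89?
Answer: 13969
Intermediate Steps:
t*(-156) + 85 = -89*(-156) + 85 = 13884 + 85 = 13969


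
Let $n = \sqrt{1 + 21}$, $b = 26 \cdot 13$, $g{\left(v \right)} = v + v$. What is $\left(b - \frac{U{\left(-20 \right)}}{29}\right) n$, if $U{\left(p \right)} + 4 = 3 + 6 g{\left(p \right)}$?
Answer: $\frac{10043 \sqrt{22}}{29} \approx 1624.3$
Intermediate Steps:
$g{\left(v \right)} = 2 v$
$U{\left(p \right)} = -1 + 12 p$ ($U{\left(p \right)} = -4 + \left(3 + 6 \cdot 2 p\right) = -4 + \left(3 + 12 p\right) = -1 + 12 p$)
$b = 338$
$n = \sqrt{22} \approx 4.6904$
$\left(b - \frac{U{\left(-20 \right)}}{29}\right) n = \left(338 - \frac{-1 + 12 \left(-20\right)}{29}\right) \sqrt{22} = \left(338 - \left(-1 - 240\right) \frac{1}{29}\right) \sqrt{22} = \left(338 - \left(-241\right) \frac{1}{29}\right) \sqrt{22} = \left(338 - - \frac{241}{29}\right) \sqrt{22} = \left(338 + \frac{241}{29}\right) \sqrt{22} = \frac{10043 \sqrt{22}}{29}$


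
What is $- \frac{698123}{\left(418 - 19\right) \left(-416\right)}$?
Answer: $\frac{698123}{165984} \approx 4.206$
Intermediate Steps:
$- \frac{698123}{\left(418 - 19\right) \left(-416\right)} = - \frac{698123}{399 \left(-416\right)} = - \frac{698123}{-165984} = \left(-698123\right) \left(- \frac{1}{165984}\right) = \frac{698123}{165984}$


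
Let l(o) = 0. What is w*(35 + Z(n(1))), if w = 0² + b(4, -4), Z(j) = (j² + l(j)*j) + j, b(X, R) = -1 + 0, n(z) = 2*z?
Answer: -41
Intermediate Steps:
b(X, R) = -1
Z(j) = j + j² (Z(j) = (j² + 0*j) + j = (j² + 0) + j = j² + j = j + j²)
w = -1 (w = 0² - 1 = 0 - 1 = -1)
w*(35 + Z(n(1))) = -(35 + (2*1)*(1 + 2*1)) = -(35 + 2*(1 + 2)) = -(35 + 2*3) = -(35 + 6) = -1*41 = -41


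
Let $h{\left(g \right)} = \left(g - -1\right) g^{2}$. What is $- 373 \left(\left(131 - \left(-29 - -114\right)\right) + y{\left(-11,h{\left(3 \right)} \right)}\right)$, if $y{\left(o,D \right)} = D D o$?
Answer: $5300330$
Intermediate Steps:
$h{\left(g \right)} = g^{2} \left(1 + g\right)$ ($h{\left(g \right)} = \left(g + 1\right) g^{2} = \left(1 + g\right) g^{2} = g^{2} \left(1 + g\right)$)
$y{\left(o,D \right)} = o D^{2}$ ($y{\left(o,D \right)} = D^{2} o = o D^{2}$)
$- 373 \left(\left(131 - \left(-29 - -114\right)\right) + y{\left(-11,h{\left(3 \right)} \right)}\right) = - 373 \left(\left(131 - \left(-29 - -114\right)\right) - 11 \left(3^{2} \left(1 + 3\right)\right)^{2}\right) = - 373 \left(\left(131 - \left(-29 + 114\right)\right) - 11 \left(9 \cdot 4\right)^{2}\right) = - 373 \left(\left(131 - 85\right) - 11 \cdot 36^{2}\right) = - 373 \left(\left(131 - 85\right) - 14256\right) = - 373 \left(46 - 14256\right) = \left(-373\right) \left(-14210\right) = 5300330$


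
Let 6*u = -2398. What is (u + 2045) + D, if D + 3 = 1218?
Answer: 8581/3 ≈ 2860.3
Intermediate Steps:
D = 1215 (D = -3 + 1218 = 1215)
u = -1199/3 (u = (⅙)*(-2398) = -1199/3 ≈ -399.67)
(u + 2045) + D = (-1199/3 + 2045) + 1215 = 4936/3 + 1215 = 8581/3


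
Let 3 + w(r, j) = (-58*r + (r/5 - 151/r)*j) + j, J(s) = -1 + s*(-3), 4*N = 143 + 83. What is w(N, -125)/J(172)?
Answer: 1013255/116842 ≈ 8.6720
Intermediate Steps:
N = 113/2 (N = (143 + 83)/4 = (¼)*226 = 113/2 ≈ 56.500)
J(s) = -1 - 3*s
w(r, j) = -3 + j - 58*r + j*(-151/r + r/5) (w(r, j) = -3 + ((-58*r + (r/5 - 151/r)*j) + j) = -3 + ((-58*r + (-151/r + r/5)*j) + j) = -3 + ((-58*r + j*(-151/r + r/5)) + j) = -3 + (j - 58*r + j*(-151/r + r/5)) = -3 + j - 58*r + j*(-151/r + r/5))
w(N, -125)/J(172) = (-3 - 125 - 58*113/2 - 151*(-125)/113/2 + (⅕)*(-125)*(113/2))/(-1 - 3*172) = (-3 - 125 - 3277 - 151*(-125)*2/113 - 2825/2)/(-1 - 516) = (-3 - 125 - 3277 + 37750/113 - 2825/2)/(-517) = -1013255/226*(-1/517) = 1013255/116842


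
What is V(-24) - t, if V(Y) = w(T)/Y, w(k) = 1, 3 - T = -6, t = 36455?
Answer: -874921/24 ≈ -36455.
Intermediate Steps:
T = 9 (T = 3 - 1*(-6) = 3 + 6 = 9)
V(Y) = 1/Y
V(-24) - t = 1/(-24) - 1*36455 = -1/24 - 36455 = -874921/24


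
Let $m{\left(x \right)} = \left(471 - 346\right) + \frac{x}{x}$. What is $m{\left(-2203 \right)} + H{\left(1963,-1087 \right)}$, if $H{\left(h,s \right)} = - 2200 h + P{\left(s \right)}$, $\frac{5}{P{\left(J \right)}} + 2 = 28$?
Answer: $- \frac{112280319}{26} \approx -4.3185 \cdot 10^{6}$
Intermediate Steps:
$P{\left(J \right)} = \frac{5}{26}$ ($P{\left(J \right)} = \frac{5}{-2 + 28} = \frac{5}{26}$)
$m{\left(x \right)} = 126$ ($m{\left(x \right)} = 125 + 1 = 126$)
$H{\left(h,s \right)} = \frac{5}{26} - 2200 h$ ($H{\left(h,s \right)} = - 2200 h + \frac{5}{26} = \frac{5}{26} - 2200 h$)
$m{\left(-2203 \right)} + H{\left(1963,-1087 \right)} = 126 + \left(\frac{5}{26} - 4318600\right) = 126 - \frac{112283595}{26} = - \frac{112280319}{26}$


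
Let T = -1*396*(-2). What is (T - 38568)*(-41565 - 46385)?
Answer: 3322399200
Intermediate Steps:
T = 792 (T = -396*(-2) = 792)
(T - 38568)*(-41565 - 46385) = (792 - 38568)*(-41565 - 46385) = -37776*(-87950) = 3322399200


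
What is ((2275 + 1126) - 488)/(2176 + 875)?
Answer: 971/1017 ≈ 0.95477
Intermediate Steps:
((2275 + 1126) - 488)/(2176 + 875) = (3401 - 488)/3051 = 2913*(1/3051) = 971/1017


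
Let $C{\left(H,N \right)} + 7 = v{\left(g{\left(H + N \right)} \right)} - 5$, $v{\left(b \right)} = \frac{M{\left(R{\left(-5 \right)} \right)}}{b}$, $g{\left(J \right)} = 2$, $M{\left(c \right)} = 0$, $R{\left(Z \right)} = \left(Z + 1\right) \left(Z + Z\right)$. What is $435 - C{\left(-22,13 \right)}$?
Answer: $447$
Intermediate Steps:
$R{\left(Z \right)} = 2 Z \left(1 + Z\right)$ ($R{\left(Z \right)} = \left(1 + Z\right) 2 Z = 2 Z \left(1 + Z\right)$)
$v{\left(b \right)} = 0$ ($v{\left(b \right)} = \frac{0}{b} = 0$)
$C{\left(H,N \right)} = -12$ ($C{\left(H,N \right)} = -7 + \left(0 - 5\right) = -7 - 5 = -12$)
$435 - C{\left(-22,13 \right)} = 435 - -12 = 435 + 12 = 447$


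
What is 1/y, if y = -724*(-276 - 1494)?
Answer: 1/1281480 ≈ 7.8035e-7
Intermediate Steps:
y = 1281480 (y = -724*(-1770) = 1281480)
1/y = 1/1281480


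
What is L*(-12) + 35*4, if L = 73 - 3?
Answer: -700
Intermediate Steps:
L = 70
L*(-12) + 35*4 = 70*(-12) + 35*4 = -840 + 140 = -700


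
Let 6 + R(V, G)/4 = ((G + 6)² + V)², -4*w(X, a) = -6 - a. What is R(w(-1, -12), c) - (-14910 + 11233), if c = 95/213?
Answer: 20726192016934/2058346161 ≈ 10069.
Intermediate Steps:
c = 95/213 (c = 95*(1/213) = 95/213 ≈ 0.44601)
w(X, a) = 3/2 + a/4 (w(X, a) = -(-6 - a)/4 = 3/2 + a/4)
R(V, G) = -24 + 4*(V + (6 + G)²)² (R(V, G) = -24 + 4*((G + 6)² + V)² = -24 + 4*((6 + G)² + V)² = -24 + 4*(V + (6 + G)²)²)
R(w(-1, -12), c) - (-14910 + 11233) = (-24 + 4*((3/2 + (¼)*(-12)) + (6 + 95/213)²)²) - (-14910 + 11233) = (-24 + 4*((3/2 - 3) + (1373/213)²)²) - 1*(-3677) = (-24 + 4*(-3/2 + 1885129/45369)²) + 3677 = (-24 + 4*(3634151/90738)²) + 3677 = (-24 + 4*(13207053490801/8233384644)) + 3677 = (-24 + 13207053490801/2058346161) + 3677 = 13157653182937/2058346161 + 3677 = 20726192016934/2058346161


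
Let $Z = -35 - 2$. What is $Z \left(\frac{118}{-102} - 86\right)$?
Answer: $\frac{164465}{51} \approx 3224.8$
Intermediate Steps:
$Z = -37$ ($Z = -35 - 2 = -37$)
$Z \left(\frac{118}{-102} - 86\right) = - 37 \left(\frac{118}{-102} - 86\right) = - 37 \left(118 \left(- \frac{1}{102}\right) - 86\right) = - 37 \left(- \frac{59}{51} - 86\right) = \left(-37\right) \left(- \frac{4445}{51}\right) = \frac{164465}{51}$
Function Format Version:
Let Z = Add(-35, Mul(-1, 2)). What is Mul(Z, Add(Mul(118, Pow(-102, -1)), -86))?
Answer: Rational(164465, 51) ≈ 3224.8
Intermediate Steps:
Z = -37 (Z = Add(-35, -2) = -37)
Mul(Z, Add(Mul(118, Pow(-102, -1)), -86)) = Mul(-37, Add(Mul(118, Pow(-102, -1)), -86)) = Mul(-37, Add(Mul(118, Rational(-1, 102)), -86)) = Mul(-37, Add(Rational(-59, 51), -86)) = Mul(-37, Rational(-4445, 51)) = Rational(164465, 51)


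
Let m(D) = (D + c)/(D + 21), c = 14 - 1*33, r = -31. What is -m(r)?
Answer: -5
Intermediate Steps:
c = -19 (c = 14 - 33 = -19)
m(D) = (-19 + D)/(21 + D) (m(D) = (D - 19)/(D + 21) = (-19 + D)/(21 + D))
-m(r) = -(-19 - 31)/(21 - 31) = -(-50)/(-10) = -(-1)*(-50)/10 = -1*5 = -5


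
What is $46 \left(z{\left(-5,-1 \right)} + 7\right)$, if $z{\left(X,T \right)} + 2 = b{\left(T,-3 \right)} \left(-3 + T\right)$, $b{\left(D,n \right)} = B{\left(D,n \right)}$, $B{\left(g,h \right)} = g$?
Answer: $414$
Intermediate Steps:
$b{\left(D,n \right)} = D$
$z{\left(X,T \right)} = -2 + T \left(-3 + T\right)$
$46 \left(z{\left(-5,-1 \right)} + 7\right) = 46 \left(\left(-2 + \left(-1\right)^{2} - -3\right) + 7\right) = 46 \left(\left(-2 + 1 + 3\right) + 7\right) = 46 \left(2 + 7\right) = 46 \cdot 9 = 414$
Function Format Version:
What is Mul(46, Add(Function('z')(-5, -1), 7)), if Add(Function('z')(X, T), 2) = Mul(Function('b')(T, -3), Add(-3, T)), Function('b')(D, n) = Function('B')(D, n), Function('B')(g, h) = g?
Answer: 414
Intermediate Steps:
Function('b')(D, n) = D
Function('z')(X, T) = Add(-2, Mul(T, Add(-3, T)))
Mul(46, Add(Function('z')(-5, -1), 7)) = Mul(46, Add(Add(-2, Pow(-1, 2), Mul(-3, -1)), 7)) = Mul(46, Add(Add(-2, 1, 3), 7)) = Mul(46, Add(2, 7)) = Mul(46, 9) = 414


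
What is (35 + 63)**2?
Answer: 9604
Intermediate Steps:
(35 + 63)**2 = 98**2 = 9604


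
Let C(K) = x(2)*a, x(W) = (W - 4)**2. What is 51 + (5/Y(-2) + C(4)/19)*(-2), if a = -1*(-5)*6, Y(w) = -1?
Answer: 919/19 ≈ 48.368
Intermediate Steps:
x(W) = (-4 + W)**2
a = 30 (a = 5*6 = 30)
C(K) = 120 (C(K) = (-4 + 2)**2*30 = (-2)**2*30 = 4*30 = 120)
51 + (5/Y(-2) + C(4)/19)*(-2) = 51 + (5/(-1) + 120/19)*(-2) = 51 + (5*(-1) + 120*(1/19))*(-2) = 51 + (-5 + 120/19)*(-2) = 51 + (25/19)*(-2) = 51 - 50/19 = 919/19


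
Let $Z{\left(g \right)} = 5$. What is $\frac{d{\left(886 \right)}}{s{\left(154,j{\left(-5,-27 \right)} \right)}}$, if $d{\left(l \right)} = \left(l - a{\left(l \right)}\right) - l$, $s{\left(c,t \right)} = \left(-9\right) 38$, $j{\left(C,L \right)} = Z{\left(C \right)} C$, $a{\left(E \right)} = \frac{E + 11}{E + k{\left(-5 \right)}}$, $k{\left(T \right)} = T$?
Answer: $\frac{299}{100434} \approx 0.0029771$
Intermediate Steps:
$a{\left(E \right)} = \frac{11 + E}{-5 + E}$ ($a{\left(E \right)} = \frac{E + 11}{E - 5} = \frac{11 + E}{-5 + E}$)
$j{\left(C,L \right)} = 5 C$
$s{\left(c,t \right)} = -342$
$d{\left(l \right)} = - \frac{11 + l}{-5 + l}$ ($d{\left(l \right)} = \left(l - \frac{11 + l}{-5 + l}\right) - l = - \frac{11 + l}{-5 + l}$)
$\frac{d{\left(886 \right)}}{s{\left(154,j{\left(-5,-27 \right)} \right)}} = \frac{\frac{1}{-5 + 886} \left(-11 - 886\right)}{-342} = \frac{-11 - 886}{881} \left(- \frac{1}{342}\right) = \frac{1}{881} \left(-897\right) \left(- \frac{1}{342}\right) = \left(- \frac{897}{881}\right) \left(- \frac{1}{342}\right) = \frac{299}{100434}$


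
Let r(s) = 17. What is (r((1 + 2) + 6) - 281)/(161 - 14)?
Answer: -88/49 ≈ -1.7959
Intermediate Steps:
(r((1 + 2) + 6) - 281)/(161 - 14) = (17 - 281)/(161 - 14) = -264/147 = -264*1/147 = -88/49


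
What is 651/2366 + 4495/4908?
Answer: 987877/829452 ≈ 1.1910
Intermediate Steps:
651/2366 + 4495/4908 = 651*(1/2366) + 4495*(1/4908) = 93/338 + 4495/4908 = 987877/829452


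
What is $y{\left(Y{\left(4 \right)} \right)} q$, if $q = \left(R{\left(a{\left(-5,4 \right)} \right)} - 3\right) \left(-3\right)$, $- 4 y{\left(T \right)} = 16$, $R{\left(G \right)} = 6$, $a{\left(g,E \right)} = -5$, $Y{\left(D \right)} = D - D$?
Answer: $36$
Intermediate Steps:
$Y{\left(D \right)} = 0$
$y{\left(T \right)} = -4$ ($y{\left(T \right)} = \left(- \frac{1}{4}\right) 16 = -4$)
$q = -9$ ($q = \left(6 - 3\right) \left(-3\right) = 3 \left(-3\right) = -9$)
$y{\left(Y{\left(4 \right)} \right)} q = \left(-4\right) \left(-9\right) = 36$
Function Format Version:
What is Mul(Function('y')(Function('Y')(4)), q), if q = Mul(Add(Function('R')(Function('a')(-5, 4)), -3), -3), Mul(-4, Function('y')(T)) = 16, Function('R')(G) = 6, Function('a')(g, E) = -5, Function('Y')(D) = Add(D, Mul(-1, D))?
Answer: 36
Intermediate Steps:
Function('Y')(D) = 0
Function('y')(T) = -4 (Function('y')(T) = Mul(Rational(-1, 4), 16) = -4)
q = -9 (q = Mul(Add(6, -3), -3) = Mul(3, -3) = -9)
Mul(Function('y')(Function('Y')(4)), q) = Mul(-4, -9) = 36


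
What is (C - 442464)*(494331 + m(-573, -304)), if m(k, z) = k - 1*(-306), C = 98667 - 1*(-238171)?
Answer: -52186004064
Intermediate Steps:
C = 336838 (C = 98667 + 238171 = 336838)
m(k, z) = 306 + k (m(k, z) = k + 306 = 306 + k)
(C - 442464)*(494331 + m(-573, -304)) = (336838 - 442464)*(494331 + (306 - 573)) = -105626*(494331 - 267) = -105626*494064 = -52186004064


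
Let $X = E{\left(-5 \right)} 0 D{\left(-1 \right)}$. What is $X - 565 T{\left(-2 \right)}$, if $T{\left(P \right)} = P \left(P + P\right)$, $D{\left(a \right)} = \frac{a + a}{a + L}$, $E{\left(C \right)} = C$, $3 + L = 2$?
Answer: $-4520$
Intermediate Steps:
$L = -1$ ($L = -3 + 2 = -1$)
$D{\left(a \right)} = \frac{2 a}{-1 + a}$ ($D{\left(a \right)} = \frac{a + a}{a - 1} = \frac{2 a}{-1 + a}$)
$T{\left(P \right)} = 2 P^{2}$ ($T{\left(P \right)} = P 2 P = 2 P^{2}$)
$X = 0$ ($X = \left(-5\right) 0 \cdot 2 \left(-1\right) \frac{1}{-1 - 1} = 0 \cdot 2 \left(-1\right) \frac{1}{-2} = 0 \cdot 2 \left(-1\right) \left(- \frac{1}{2}\right) = 0 \cdot 1 = 0$)
$X - 565 T{\left(-2 \right)} = 0 - 565 \cdot 2 \left(-2\right)^{2} = 0 - 565 \cdot 2 \cdot 4 = 0 - 4520 = -4520$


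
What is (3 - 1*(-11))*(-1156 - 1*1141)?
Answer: -32158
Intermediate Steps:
(3 - 1*(-11))*(-1156 - 1*1141) = (3 + 11)*(-1156 - 1141) = 14*(-2297) = -32158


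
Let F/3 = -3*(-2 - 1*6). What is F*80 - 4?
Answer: 5756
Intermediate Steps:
F = 72 (F = 3*(-3*(-2 - 1*6)) = 3*(-3*(-2 - 6)) = 3*(-3*(-8)) = 3*24 = 72)
F*80 - 4 = 72*80 - 4 = 5760 - 4 = 5756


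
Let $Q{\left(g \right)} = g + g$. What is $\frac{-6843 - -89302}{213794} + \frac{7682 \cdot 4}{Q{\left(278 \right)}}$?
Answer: $\frac{1653827309}{29717366} \approx 55.652$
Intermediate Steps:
$Q{\left(g \right)} = 2 g$
$\frac{-6843 - -89302}{213794} + \frac{7682 \cdot 4}{Q{\left(278 \right)}} = \frac{-6843 - -89302}{213794} + \frac{7682 \cdot 4}{2 \cdot 278} = \left(-6843 + 89302\right) \frac{1}{213794} + \frac{30728}{556} = 82459 \cdot \frac{1}{213794} + 30728 \cdot \frac{1}{556} = \frac{82459}{213794} + \frac{7682}{139} = \frac{1653827309}{29717366}$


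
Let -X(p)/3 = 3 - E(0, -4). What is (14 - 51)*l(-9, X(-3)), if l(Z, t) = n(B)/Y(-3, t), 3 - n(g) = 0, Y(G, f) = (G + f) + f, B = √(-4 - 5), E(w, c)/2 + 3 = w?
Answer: 37/19 ≈ 1.9474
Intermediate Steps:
E(w, c) = -6 + 2*w
X(p) = -27 (X(p) = -3*(3 - (-6 + 2*0)) = -3*(3 - (-6 + 0)) = -3*(3 - 1*(-6)) = -3*(3 + 6) = -3*9 = -27)
B = 3*I (B = √(-9) = 3*I ≈ 3.0*I)
Y(G, f) = G + 2*f
n(g) = 3 (n(g) = 3 - 1*0 = 3 + 0 = 3)
l(Z, t) = 3/(-3 + 2*t)
(14 - 51)*l(-9, X(-3)) = (14 - 51)*(3/(-3 + 2*(-27))) = -111/(-3 - 54) = -111/(-57) = -111*(-1)/57 = -37*(-1/19) = 37/19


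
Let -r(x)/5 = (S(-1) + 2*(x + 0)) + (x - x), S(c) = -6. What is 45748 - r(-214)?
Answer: 43578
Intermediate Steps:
r(x) = 30 - 10*x (r(x) = -5*((-6 + 2*(x + 0)) + (x - x)) = -5*((-6 + 2*x) + 0) = -5*(-6 + 2*x) = 30 - 10*x)
45748 - r(-214) = 45748 - (30 - 10*(-214)) = 45748 - (30 + 2140) = 45748 - 1*2170 = 45748 - 2170 = 43578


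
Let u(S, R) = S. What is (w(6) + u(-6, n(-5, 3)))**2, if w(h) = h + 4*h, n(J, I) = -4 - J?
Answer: 576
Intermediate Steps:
w(h) = 5*h
(w(6) + u(-6, n(-5, 3)))**2 = (5*6 - 6)**2 = (30 - 6)**2 = 24**2 = 576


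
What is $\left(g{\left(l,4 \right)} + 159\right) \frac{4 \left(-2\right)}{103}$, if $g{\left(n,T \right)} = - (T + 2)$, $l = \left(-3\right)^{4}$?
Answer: $- \frac{1224}{103} \approx -11.883$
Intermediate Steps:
$l = 81$
$g{\left(n,T \right)} = -2 - T$ ($g{\left(n,T \right)} = - (2 + T) = -2 - T$)
$\left(g{\left(l,4 \right)} + 159\right) \frac{4 \left(-2\right)}{103} = \left(\left(-2 - 4\right) + 159\right) \frac{4 \left(-2\right)}{103} = \left(\left(-2 - 4\right) + 159\right) \left(\left(-8\right) \frac{1}{103}\right) = \left(-6 + 159\right) \left(- \frac{8}{103}\right) = 153 \left(- \frac{8}{103}\right) = - \frac{1224}{103}$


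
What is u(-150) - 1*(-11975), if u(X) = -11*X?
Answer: 13625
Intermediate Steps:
u(-150) - 1*(-11975) = -11*(-150) - 1*(-11975) = 1650 + 11975 = 13625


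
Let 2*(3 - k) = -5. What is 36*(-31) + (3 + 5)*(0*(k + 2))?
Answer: -1116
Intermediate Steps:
k = 11/2 (k = 3 - 1/2*(-5) = 3 + 5/2 = 11/2 ≈ 5.5000)
36*(-31) + (3 + 5)*(0*(k + 2)) = 36*(-31) + (3 + 5)*(0*(11/2 + 2)) = -1116 + 8*(0*(15/2)) = -1116 + 8*0 = -1116 + 0 = -1116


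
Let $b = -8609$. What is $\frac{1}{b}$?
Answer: $- \frac{1}{8609} \approx -0.00011616$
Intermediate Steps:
$\frac{1}{b} = \frac{1}{-8609} = - \frac{1}{8609}$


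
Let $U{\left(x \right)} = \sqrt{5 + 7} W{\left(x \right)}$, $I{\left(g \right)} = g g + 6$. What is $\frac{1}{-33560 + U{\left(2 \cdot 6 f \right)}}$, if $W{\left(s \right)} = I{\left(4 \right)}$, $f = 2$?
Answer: $- \frac{4195}{140783474} - \frac{11 \sqrt{3}}{281566948} \approx -2.9865 \cdot 10^{-5}$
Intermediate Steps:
$I{\left(g \right)} = 6 + g^{2}$ ($I{\left(g \right)} = g^{2} + 6 = 6 + g^{2}$)
$W{\left(s \right)} = 22$ ($W{\left(s \right)} = 6 + 4^{2} = 6 + 16 = 22$)
$U{\left(x \right)} = 44 \sqrt{3}$ ($U{\left(x \right)} = \sqrt{5 + 7} \cdot 22 = \sqrt{12} \cdot 22 = 2 \sqrt{3} \cdot 22 = 44 \sqrt{3}$)
$\frac{1}{-33560 + U{\left(2 \cdot 6 f \right)}} = \frac{1}{-33560 + 44 \sqrt{3}}$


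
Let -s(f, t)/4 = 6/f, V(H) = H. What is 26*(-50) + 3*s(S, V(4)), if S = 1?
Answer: -1372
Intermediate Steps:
s(f, t) = -24/f
26*(-50) + 3*s(S, V(4)) = 26*(-50) + 3*(-24/1) = -1300 + 3*(-24*1) = -1300 + 3*(-24) = -1300 - 72 = -1372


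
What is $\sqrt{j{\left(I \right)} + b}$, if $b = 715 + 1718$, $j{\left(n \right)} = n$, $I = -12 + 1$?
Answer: $\sqrt{2422} \approx 49.214$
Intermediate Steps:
$I = -11$
$b = 2433$
$\sqrt{j{\left(I \right)} + b} = \sqrt{-11 + 2433} = \sqrt{2422}$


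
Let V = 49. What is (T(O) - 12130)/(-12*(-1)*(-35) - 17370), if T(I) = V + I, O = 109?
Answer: 5986/8895 ≈ 0.67296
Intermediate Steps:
T(I) = 49 + I
(T(O) - 12130)/(-12*(-1)*(-35) - 17370) = ((49 + 109) - 12130)/(-12*(-1)*(-35) - 17370) = (158 - 12130)/(12*(-35) - 17370) = -11972/(-420 - 17370) = -11972/(-17790) = -11972*(-1/17790) = 5986/8895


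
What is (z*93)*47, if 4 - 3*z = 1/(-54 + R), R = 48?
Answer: 36425/6 ≈ 6070.8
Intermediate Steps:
z = 25/18 (z = 4/3 - 1/(3*(-54 + 48)) = 4/3 - ⅓/(-6) = 4/3 - ⅓*(-⅙) = 4/3 + 1/18 = 25/18 ≈ 1.3889)
(z*93)*47 = ((25/18)*93)*47 = (775/6)*47 = 36425/6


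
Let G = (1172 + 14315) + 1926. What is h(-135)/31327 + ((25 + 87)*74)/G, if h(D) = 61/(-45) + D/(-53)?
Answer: 619286537506/1301010466635 ≈ 0.47600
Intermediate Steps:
h(D) = -61/45 - D/53 (h(D) = 61*(-1/45) + D*(-1/53) = -61/45 - D/53)
G = 17413 (G = 15487 + 1926 = 17413)
h(-135)/31327 + ((25 + 87)*74)/G = (-61/45 - 1/53*(-135))/31327 + ((25 + 87)*74)/17413 = (-61/45 + 135/53)*(1/31327) + (112*74)*(1/17413) = (2842/2385)*(1/31327) + 8288*(1/17413) = 2842/74714895 + 8288/17413 = 619286537506/1301010466635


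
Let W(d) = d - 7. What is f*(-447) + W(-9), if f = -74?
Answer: 33062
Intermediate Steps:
W(d) = -7 + d
f*(-447) + W(-9) = -74*(-447) + (-7 - 9) = 33078 - 16 = 33062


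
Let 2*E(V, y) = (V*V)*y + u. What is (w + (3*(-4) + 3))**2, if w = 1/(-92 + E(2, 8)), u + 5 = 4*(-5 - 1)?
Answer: 2660161/32761 ≈ 81.199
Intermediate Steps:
u = -29 (u = -5 + 4*(-5 - 1) = -5 + 4*(-6) = -5 - 24 = -29)
E(V, y) = -29/2 + y*V**2/2 (E(V, y) = ((V*V)*y - 29)/2 = (V**2*y - 29)/2 = (y*V**2 - 29)/2 = (-29 + y*V**2)/2 = -29/2 + y*V**2/2)
w = -2/181 (w = 1/(-92 + (-29/2 + (1/2)*8*2**2)) = 1/(-92 + (-29/2 + (1/2)*8*4)) = 1/(-92 + (-29/2 + 16)) = 1/(-92 + 3/2) = 1/(-181/2) = -2/181 ≈ -0.011050)
(w + (3*(-4) + 3))**2 = (-2/181 + (3*(-4) + 3))**2 = (-2/181 + (-12 + 3))**2 = (-2/181 - 9)**2 = (-1631/181)**2 = 2660161/32761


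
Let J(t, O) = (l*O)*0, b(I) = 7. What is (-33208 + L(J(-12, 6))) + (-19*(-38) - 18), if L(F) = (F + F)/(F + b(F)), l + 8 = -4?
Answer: -32504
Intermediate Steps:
l = -12 (l = -8 - 4 = -12)
J(t, O) = 0 (J(t, O) = -12*O*0 = 0)
L(F) = 2*F/(7 + F) (L(F) = (F + F)/(F + 7) = (2*F)/(7 + F) = 2*F/(7 + F))
(-33208 + L(J(-12, 6))) + (-19*(-38) - 18) = (-33208 + 2*0/(7 + 0)) + (-19*(-38) - 18) = (-33208 + 2*0/7) + (722 - 18) = (-33208 + 2*0*(⅐)) + 704 = (-33208 + 0) + 704 = -33208 + 704 = -32504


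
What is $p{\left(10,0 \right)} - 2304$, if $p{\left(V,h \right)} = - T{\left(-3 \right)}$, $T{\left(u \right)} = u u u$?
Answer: $-2277$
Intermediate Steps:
$T{\left(u \right)} = u^{3}$ ($T{\left(u \right)} = u^{2} u = u^{3}$)
$p{\left(V,h \right)} = 27$ ($p{\left(V,h \right)} = - \left(-3\right)^{3} = \left(-1\right) \left(-27\right) = 27$)
$p{\left(10,0 \right)} - 2304 = 27 - 2304 = -2277$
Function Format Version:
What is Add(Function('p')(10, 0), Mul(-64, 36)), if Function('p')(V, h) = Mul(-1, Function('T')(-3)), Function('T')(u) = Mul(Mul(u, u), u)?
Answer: -2277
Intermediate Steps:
Function('T')(u) = Pow(u, 3) (Function('T')(u) = Mul(Pow(u, 2), u) = Pow(u, 3))
Function('p')(V, h) = 27 (Function('p')(V, h) = Mul(-1, Pow(-3, 3)) = Mul(-1, -27) = 27)
Add(Function('p')(10, 0), Mul(-64, 36)) = Add(27, Mul(-64, 36)) = Add(27, -2304) = -2277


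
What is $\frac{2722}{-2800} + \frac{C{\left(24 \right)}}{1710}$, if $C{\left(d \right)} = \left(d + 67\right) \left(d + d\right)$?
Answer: $\frac{126263}{79800} \approx 1.5822$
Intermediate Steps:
$C{\left(d \right)} = 2 d \left(67 + d\right)$ ($C{\left(d \right)} = \left(67 + d\right) 2 d = 2 d \left(67 + d\right)$)
$\frac{2722}{-2800} + \frac{C{\left(24 \right)}}{1710} = \frac{2722}{-2800} + \frac{2 \cdot 24 \left(67 + 24\right)}{1710} = 2722 \left(- \frac{1}{2800}\right) + 2 \cdot 24 \cdot 91 \cdot \frac{1}{1710} = - \frac{1361}{1400} + 4368 \cdot \frac{1}{1710} = - \frac{1361}{1400} + \frac{728}{285} = \frac{126263}{79800}$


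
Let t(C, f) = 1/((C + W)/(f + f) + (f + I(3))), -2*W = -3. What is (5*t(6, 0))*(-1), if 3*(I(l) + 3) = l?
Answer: 0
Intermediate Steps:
W = 3/2 (W = -½*(-3) = 3/2 ≈ 1.5000)
I(l) = -3 + l/3
t(C, f) = 1/(-2 + f + (3/2 + C)/(2*f)) (t(C, f) = 1/((C + 3/2)/(f + f) + (f + (-3 + (⅓)*3))) = 1/((3/2 + C)/((2*f)) + (f + (-3 + 1))) = 1/((3/2 + C)*(1/(2*f)) + (f - 2)) = 1/((3/2 + C)/(2*f) + (-2 + f)) = 1/(-2 + f + (3/2 + C)/(2*f)))
(5*t(6, 0))*(-1) = (5*(4*0/(3 - 8*0 + 2*6 + 4*0²)))*(-1) = (5*(4*0/(3 + 0 + 12 + 4*0)))*(-1) = (5*(4*0/(3 + 0 + 12 + 0)))*(-1) = (5*(4*0/15))*(-1) = (5*(4*0*(1/15)))*(-1) = (5*0)*(-1) = 0*(-1) = 0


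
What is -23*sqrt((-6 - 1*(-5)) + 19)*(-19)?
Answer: 1311*sqrt(2) ≈ 1854.0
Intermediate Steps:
-23*sqrt((-6 - 1*(-5)) + 19)*(-19) = -23*sqrt((-6 + 5) + 19)*(-19) = -23*sqrt(-1 + 19)*(-19) = -69*sqrt(2)*(-19) = 1311*sqrt(2)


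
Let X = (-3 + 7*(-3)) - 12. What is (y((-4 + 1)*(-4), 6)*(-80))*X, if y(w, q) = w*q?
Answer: 207360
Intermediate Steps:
X = -36 (X = (-3 - 21) - 12 = -24 - 12 = -36)
y(w, q) = q*w
(y((-4 + 1)*(-4), 6)*(-80))*X = ((6*((-4 + 1)*(-4)))*(-80))*(-36) = ((6*(-3*(-4)))*(-80))*(-36) = ((6*12)*(-80))*(-36) = (72*(-80))*(-36) = -5760*(-36) = 207360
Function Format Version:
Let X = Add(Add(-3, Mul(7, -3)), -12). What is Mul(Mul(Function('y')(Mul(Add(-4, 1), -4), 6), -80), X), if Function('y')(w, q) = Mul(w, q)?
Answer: 207360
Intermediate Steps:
X = -36 (X = Add(Add(-3, -21), -12) = Add(-24, -12) = -36)
Function('y')(w, q) = Mul(q, w)
Mul(Mul(Function('y')(Mul(Add(-4, 1), -4), 6), -80), X) = Mul(Mul(Mul(6, Mul(Add(-4, 1), -4)), -80), -36) = Mul(Mul(Mul(6, Mul(-3, -4)), -80), -36) = Mul(Mul(Mul(6, 12), -80), -36) = Mul(Mul(72, -80), -36) = Mul(-5760, -36) = 207360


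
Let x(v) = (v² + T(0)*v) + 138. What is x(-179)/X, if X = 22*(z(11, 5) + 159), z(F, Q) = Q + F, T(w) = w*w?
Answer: 4597/550 ≈ 8.3582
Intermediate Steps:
T(w) = w²
z(F, Q) = F + Q
x(v) = 138 + v² (x(v) = (v² + 0²*v) + 138 = (v² + 0*v) + 138 = (v² + 0) + 138 = v² + 138 = 138 + v²)
X = 3850 (X = 22*((11 + 5) + 159) = 22*(16 + 159) = 22*175 = 3850)
x(-179)/X = (138 + (-179)²)/3850 = (138 + 32041)*(1/3850) = 32179*(1/3850) = 4597/550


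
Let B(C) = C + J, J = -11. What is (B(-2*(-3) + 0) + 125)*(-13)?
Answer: -1560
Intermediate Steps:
B(C) = -11 + C (B(C) = C - 11 = -11 + C)
(B(-2*(-3) + 0) + 125)*(-13) = ((-11 + (-2*(-3) + 0)) + 125)*(-13) = ((-11 + (6 + 0)) + 125)*(-13) = ((-11 + 6) + 125)*(-13) = (-5 + 125)*(-13) = 120*(-13) = -1560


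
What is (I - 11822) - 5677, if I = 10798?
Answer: -6701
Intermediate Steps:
(I - 11822) - 5677 = (10798 - 11822) - 5677 = -1024 - 5677 = -6701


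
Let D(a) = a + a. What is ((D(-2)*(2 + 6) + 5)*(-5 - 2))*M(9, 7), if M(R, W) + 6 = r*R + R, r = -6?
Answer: -9639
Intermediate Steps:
D(a) = 2*a
M(R, W) = -6 - 5*R (M(R, W) = -6 + (-6*R + R) = -6 - 5*R)
((D(-2)*(2 + 6) + 5)*(-5 - 2))*M(9, 7) = (((2*(-2))*(2 + 6) + 5)*(-5 - 2))*(-6 - 5*9) = ((-4*8 + 5)*(-7))*(-6 - 45) = ((-32 + 5)*(-7))*(-51) = -27*(-7)*(-51) = 189*(-51) = -9639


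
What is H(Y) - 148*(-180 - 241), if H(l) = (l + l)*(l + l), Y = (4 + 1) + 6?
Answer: 62792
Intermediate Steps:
Y = 11 (Y = 5 + 6 = 11)
H(l) = 4*l**2 (H(l) = (2*l)*(2*l) = 4*l**2)
H(Y) - 148*(-180 - 241) = 4*11**2 - 148*(-180 - 241) = 4*121 - 148*(-421) = 484 + 62308 = 62792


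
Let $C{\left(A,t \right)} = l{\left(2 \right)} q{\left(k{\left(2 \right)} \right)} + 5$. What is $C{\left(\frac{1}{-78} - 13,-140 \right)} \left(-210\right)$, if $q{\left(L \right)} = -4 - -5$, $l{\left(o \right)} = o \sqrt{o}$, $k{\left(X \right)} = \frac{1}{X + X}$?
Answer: $-1050 - 420 \sqrt{2} \approx -1644.0$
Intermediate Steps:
$k{\left(X \right)} = \frac{1}{2 X}$
$l{\left(o \right)} = o^{\frac{3}{2}}$
$q{\left(L \right)} = 1$ ($q{\left(L \right)} = -4 + 5 = 1$)
$C{\left(A,t \right)} = 5 + 2 \sqrt{2}$ ($C{\left(A,t \right)} = 2^{\frac{3}{2}} \cdot 1 + 5 = 2 \sqrt{2} \cdot 1 + 5 = 2 \sqrt{2} + 5 = 5 + 2 \sqrt{2}$)
$C{\left(\frac{1}{-78} - 13,-140 \right)} \left(-210\right) = \left(5 + 2 \sqrt{2}\right) \left(-210\right) = -1050 - 420 \sqrt{2}$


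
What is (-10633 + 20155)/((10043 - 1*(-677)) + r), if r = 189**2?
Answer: 9522/46441 ≈ 0.20503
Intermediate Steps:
r = 35721
(-10633 + 20155)/((10043 - 1*(-677)) + r) = (-10633 + 20155)/((10043 - 1*(-677)) + 35721) = 9522/((10043 + 677) + 35721) = 9522/(10720 + 35721) = 9522/46441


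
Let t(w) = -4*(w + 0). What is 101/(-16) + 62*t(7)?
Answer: -27877/16 ≈ -1742.3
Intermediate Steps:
t(w) = -4*w
101/(-16) + 62*t(7) = 101/(-16) + 62*(-4*7) = 101*(-1/16) + 62*(-28) = -101/16 - 1736 = -27877/16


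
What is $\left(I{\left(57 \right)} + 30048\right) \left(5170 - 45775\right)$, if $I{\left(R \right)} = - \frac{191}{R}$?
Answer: $- \frac{23179296575}{19} \approx -1.22 \cdot 10^{9}$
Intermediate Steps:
$\left(I{\left(57 \right)} + 30048\right) \left(5170 - 45775\right) = \left(- \frac{191}{57} + 30048\right) \left(5170 - 45775\right) = \left(\left(-191\right) \frac{1}{57} + 30048\right) \left(-40605\right) = \left(- \frac{191}{57} + 30048\right) \left(-40605\right) = \frac{1712545}{57} \left(-40605\right) = - \frac{23179296575}{19}$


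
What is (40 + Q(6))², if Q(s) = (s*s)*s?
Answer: 65536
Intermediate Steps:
Q(s) = s³ (Q(s) = s²*s = s³)
(40 + Q(6))² = (40 + 6³)² = (40 + 216)² = 256² = 65536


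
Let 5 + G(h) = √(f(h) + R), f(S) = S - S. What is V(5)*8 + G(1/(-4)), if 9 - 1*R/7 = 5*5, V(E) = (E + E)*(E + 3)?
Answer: 635 + 4*I*√7 ≈ 635.0 + 10.583*I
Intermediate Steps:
f(S) = 0
V(E) = 2*E*(3 + E) (V(E) = (2*E)*(3 + E) = 2*E*(3 + E))
R = -112 (R = 63 - 35*5 = 63 - 7*25 = 63 - 175 = -112)
G(h) = -5 + 4*I*√7 (G(h) = -5 + √(0 - 112) = -5 + √(-112) = -5 + 4*I*√7)
V(5)*8 + G(1/(-4)) = (2*5*(3 + 5))*8 + (-5 + 4*I*√7) = (2*5*8)*8 + (-5 + 4*I*√7) = 80*8 + (-5 + 4*I*√7) = 640 + (-5 + 4*I*√7) = 635 + 4*I*√7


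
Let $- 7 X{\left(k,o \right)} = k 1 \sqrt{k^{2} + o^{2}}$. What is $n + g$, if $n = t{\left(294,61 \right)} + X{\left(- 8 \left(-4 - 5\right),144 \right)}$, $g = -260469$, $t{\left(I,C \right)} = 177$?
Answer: $-260292 - \frac{5184 \sqrt{5}}{7} \approx -2.6195 \cdot 10^{5}$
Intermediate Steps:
$X{\left(k,o \right)} = - \frac{k \sqrt{k^{2} + o^{2}}}{7}$ ($X{\left(k,o \right)} = - \frac{k 1 \sqrt{k^{2} + o^{2}}}{7} = - \frac{k \sqrt{k^{2} + o^{2}}}{7}$)
$n = 177 - \frac{5184 \sqrt{5}}{7}$ ($n = 177 - \frac{- 8 \left(-4 - 5\right) \sqrt{\left(- 8 \left(-4 - 5\right)\right)^{2} + 144^{2}}}{7} = 177 - \frac{\left(-8\right) \left(-9\right) \sqrt{\left(\left(-8\right) \left(-9\right)\right)^{2} + 20736}}{7} = 177 - \frac{72 \sqrt{72^{2} + 20736}}{7} = 177 - \frac{72 \sqrt{5184 + 20736}}{7} = 177 - \frac{72 \sqrt{25920}}{7} = 177 - \frac{72 \cdot 72 \sqrt{5}}{7} = 177 - \frac{5184 \sqrt{5}}{7} \approx -1479.0$)
$n + g = \left(177 - \frac{5184 \sqrt{5}}{7}\right) - 260469 = -260292 - \frac{5184 \sqrt{5}}{7}$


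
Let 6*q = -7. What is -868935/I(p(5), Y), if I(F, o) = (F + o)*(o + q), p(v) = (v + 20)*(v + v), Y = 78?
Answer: -2606805/75604 ≈ -34.480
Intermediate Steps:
q = -7/6 (q = (⅙)*(-7) = -7/6 ≈ -1.1667)
p(v) = 2*v*(20 + v) (p(v) = (20 + v)*(2*v) = 2*v*(20 + v))
I(F, o) = (-7/6 + o)*(F + o) (I(F, o) = (F + o)*(o - 7/6) = (F + o)*(-7/6 + o) = (-7/6 + o)*(F + o))
-868935/I(p(5), Y) = -868935/(78² - 7*5*(20 + 5)/3 - 7/6*78 + (2*5*(20 + 5))*78) = -868935/(6084 - 7*5*25/3 - 91 + (2*5*25)*78) = -868935/(6084 - 7/6*250 - 91 + 250*78) = -868935/(6084 - 875/3 - 91 + 19500) = -868935/75604/3 = -868935*3/75604 = -2606805/75604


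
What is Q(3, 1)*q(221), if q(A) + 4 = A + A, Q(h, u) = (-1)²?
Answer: 438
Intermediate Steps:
Q(h, u) = 1
q(A) = -4 + 2*A (q(A) = -4 + (A + A) = -4 + 2*A)
Q(3, 1)*q(221) = 1*(-4 + 2*221) = 1*(-4 + 442) = 1*438 = 438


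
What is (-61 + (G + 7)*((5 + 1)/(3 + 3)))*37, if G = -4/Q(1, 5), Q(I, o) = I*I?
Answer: -2146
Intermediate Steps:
Q(I, o) = I**2
G = -4 (G = -4/(1**2) = -4/1 = -4*1 = -4)
(-61 + (G + 7)*((5 + 1)/(3 + 3)))*37 = (-61 + (-4 + 7)*((5 + 1)/(3 + 3)))*37 = (-61 + 3*(6/6))*37 = (-61 + 3*(6*(1/6)))*37 = (-61 + 3*1)*37 = (-61 + 3)*37 = -58*37 = -2146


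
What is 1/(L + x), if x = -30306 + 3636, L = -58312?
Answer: -1/84982 ≈ -1.1767e-5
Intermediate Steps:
x = -26670
1/(L + x) = 1/(-58312 - 26670) = 1/(-84982) = -1/84982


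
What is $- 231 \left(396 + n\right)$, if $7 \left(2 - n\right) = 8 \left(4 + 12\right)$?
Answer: $-87714$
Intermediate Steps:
$n = - \frac{114}{7}$ ($n = 2 - \frac{8 \left(4 + 12\right)}{7} = 2 - \frac{8 \cdot 16}{7} = 2 - \frac{128}{7} = - \frac{114}{7} \approx -16.286$)
$- 231 \left(396 + n\right) = - 231 \left(396 - \frac{114}{7}\right) = \left(-231\right) \frac{2658}{7} = -87714$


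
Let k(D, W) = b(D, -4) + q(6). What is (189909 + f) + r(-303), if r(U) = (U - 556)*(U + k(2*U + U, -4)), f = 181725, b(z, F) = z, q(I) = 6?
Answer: 1407588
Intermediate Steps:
k(D, W) = 6 + D (k(D, W) = D + 6 = 6 + D)
r(U) = (-556 + U)*(6 + 4*U) (r(U) = (U - 556)*(U + (6 + (2*U + U))) = (-556 + U)*(U + (6 + 3*U)) = (-556 + U)*(6 + 4*U))
(189909 + f) + r(-303) = (189909 + 181725) + (-3336 - 2218*(-303) + 4*(-303)²) = 371634 + (-3336 + 672054 + 4*91809) = 371634 + (-3336 + 672054 + 367236) = 371634 + 1035954 = 1407588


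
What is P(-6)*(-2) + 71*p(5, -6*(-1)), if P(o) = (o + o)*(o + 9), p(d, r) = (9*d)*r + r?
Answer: 19668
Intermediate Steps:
p(d, r) = r + 9*d*r (p(d, r) = 9*d*r + r = r + 9*d*r)
P(o) = 2*o*(9 + o) (P(o) = (2*o)*(9 + o) = 2*o*(9 + o))
P(-6)*(-2) + 71*p(5, -6*(-1)) = (2*(-6)*(9 - 6))*(-2) + 71*((-6*(-1))*(1 + 9*5)) = (2*(-6)*3)*(-2) + 71*(6*(1 + 45)) = -36*(-2) + 71*(6*46) = 72 + 71*276 = 72 + 19596 = 19668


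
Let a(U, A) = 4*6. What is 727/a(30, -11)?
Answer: 727/24 ≈ 30.292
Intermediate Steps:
a(U, A) = 24
727/a(30, -11) = 727/24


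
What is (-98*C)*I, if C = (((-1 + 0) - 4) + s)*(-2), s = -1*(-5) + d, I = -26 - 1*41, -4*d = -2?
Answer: -6566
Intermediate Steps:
d = 1/2 (d = -1/4*(-2) = 1/2 ≈ 0.50000)
I = -67 (I = -26 - 41 = -67)
s = 11/2 (s = -1*(-5) + 1/2 = 5 + 1/2 = 11/2 ≈ 5.5000)
C = -1 (C = (((-1 + 0) - 4) + 11/2)*(-2) = ((-1 - 4) + 11/2)*(-2) = (-5 + 11/2)*(-2) = (1/2)*(-2) = -1)
(-98*C)*I = -98*(-1)*(-67) = 98*(-67) = -6566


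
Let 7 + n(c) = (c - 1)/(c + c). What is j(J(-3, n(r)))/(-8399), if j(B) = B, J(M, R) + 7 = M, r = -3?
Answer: 10/8399 ≈ 0.0011906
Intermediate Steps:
n(c) = -7 + (-1 + c)/(2*c) (n(c) = -7 + (c - 1)/(c + c) = -7 + (-1 + c)/((2*c)) = -7 + (-1 + c)*(1/(2*c)) = -7 + (-1 + c)/(2*c))
J(M, R) = -7 + M
j(J(-3, n(r)))/(-8399) = (-7 - 3)/(-8399) = -10*(-1/8399) = 10/8399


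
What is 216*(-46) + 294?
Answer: -9642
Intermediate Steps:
216*(-46) + 294 = -9936 + 294 = -9642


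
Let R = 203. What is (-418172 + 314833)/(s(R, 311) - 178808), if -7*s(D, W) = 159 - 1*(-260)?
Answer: 723373/1252075 ≈ 0.57774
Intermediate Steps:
s(D, W) = -419/7 (s(D, W) = -(159 - 1*(-260))/7 = -(159 + 260)/7 = -⅐*419 = -419/7)
(-418172 + 314833)/(s(R, 311) - 178808) = (-418172 + 314833)/(-419/7 - 178808) = -103339/(-1252075/7) = -103339*(-7/1252075) = 723373/1252075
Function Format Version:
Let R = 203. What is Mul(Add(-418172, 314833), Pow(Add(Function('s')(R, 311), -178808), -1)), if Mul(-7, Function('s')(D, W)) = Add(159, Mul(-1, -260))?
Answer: Rational(723373, 1252075) ≈ 0.57774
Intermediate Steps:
Function('s')(D, W) = Rational(-419, 7) (Function('s')(D, W) = Mul(Rational(-1, 7), Add(159, Mul(-1, -260))) = Mul(Rational(-1, 7), Add(159, 260)) = Mul(Rational(-1, 7), 419) = Rational(-419, 7))
Mul(Add(-418172, 314833), Pow(Add(Function('s')(R, 311), -178808), -1)) = Mul(Add(-418172, 314833), Pow(Add(Rational(-419, 7), -178808), -1)) = Mul(-103339, Pow(Rational(-1252075, 7), -1)) = Mul(-103339, Rational(-7, 1252075)) = Rational(723373, 1252075)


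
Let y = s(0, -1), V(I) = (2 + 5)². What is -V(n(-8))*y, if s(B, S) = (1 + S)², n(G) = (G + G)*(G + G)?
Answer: 0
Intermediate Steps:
n(G) = 4*G² (n(G) = (2*G)*(2*G) = 4*G²)
V(I) = 49 (V(I) = 7² = 49)
y = 0 (y = (1 - 1)² = 0² = 0)
-V(n(-8))*y = -49*0 = -1*0 = 0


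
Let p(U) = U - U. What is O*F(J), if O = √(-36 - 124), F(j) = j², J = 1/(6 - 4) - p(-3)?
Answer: I*√10 ≈ 3.1623*I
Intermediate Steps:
p(U) = 0
J = ½ (J = 1/(6 - 4) - 1*0 = 1/2 + 0 = ½ + 0 = ½ ≈ 0.50000)
O = 4*I*√10 (O = √(-160) = 4*I*√10 ≈ 12.649*I)
O*F(J) = (4*I*√10)*(½)² = (4*I*√10)*(¼) = I*√10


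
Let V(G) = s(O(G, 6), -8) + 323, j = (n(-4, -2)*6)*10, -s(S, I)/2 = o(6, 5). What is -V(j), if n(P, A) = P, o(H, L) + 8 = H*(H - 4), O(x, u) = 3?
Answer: -315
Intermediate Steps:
o(H, L) = -8 + H*(-4 + H) (o(H, L) = -8 + H*(H - 4) = -8 + H*(-4 + H))
s(S, I) = -8 (s(S, I) = -2*(-8 + 6**2 - 4*6) = -2*(-8 + 36 - 24) = -2*4 = -8)
j = -240 (j = -4*6*10 = -24*10 = -240)
V(G) = 315 (V(G) = -8 + 323 = 315)
-V(j) = -1*315 = -315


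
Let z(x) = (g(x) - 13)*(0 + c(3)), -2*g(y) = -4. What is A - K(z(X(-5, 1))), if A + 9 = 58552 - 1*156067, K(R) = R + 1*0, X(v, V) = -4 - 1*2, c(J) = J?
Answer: -97491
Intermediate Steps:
g(y) = 2 (g(y) = -1/2*(-4) = 2)
X(v, V) = -6 (X(v, V) = -4 - 2 = -6)
z(x) = -33 (z(x) = (2 - 13)*(0 + 3) = -11*3 = -33)
K(R) = R (K(R) = R + 0 = R)
A = -97524 (A = -9 + (58552 - 1*156067) = -9 + (58552 - 156067) = -9 - 97515 = -97524)
A - K(z(X(-5, 1))) = -97524 - 1*(-33) = -97524 + 33 = -97491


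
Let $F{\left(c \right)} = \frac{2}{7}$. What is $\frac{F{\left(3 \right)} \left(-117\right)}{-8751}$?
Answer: $\frac{78}{20419} \approx 0.00382$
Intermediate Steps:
$F{\left(c \right)} = \frac{2}{7}$ ($F{\left(c \right)} = 2 \cdot \frac{1}{7} = \frac{2}{7}$)
$\frac{F{\left(3 \right)} \left(-117\right)}{-8751} = \frac{\frac{2}{7} \left(-117\right)}{-8751} = \left(- \frac{234}{7}\right) \left(- \frac{1}{8751}\right) = \frac{78}{20419}$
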